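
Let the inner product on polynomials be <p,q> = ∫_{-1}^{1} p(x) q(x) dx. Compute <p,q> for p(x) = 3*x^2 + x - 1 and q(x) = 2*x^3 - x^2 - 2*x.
<p,q> = -16/15

Expand the product: p(x)·q(x) = 6*x^5 - x^4 - 9*x^3 - x^2 + 2*x.
∫_{-1}^{1} of each monomial x^k gives [2/(k+1) if k even, 0 if k odd]. Integrating term-by-term (or equivalently evaluating the antiderivative F(x) = x^6 - x^5/5 - 9*x^4/4 - x^3/3 + x^2 at the endpoints):
  F(1) − F(−1) = -47/60 − (17/60) = -16/15.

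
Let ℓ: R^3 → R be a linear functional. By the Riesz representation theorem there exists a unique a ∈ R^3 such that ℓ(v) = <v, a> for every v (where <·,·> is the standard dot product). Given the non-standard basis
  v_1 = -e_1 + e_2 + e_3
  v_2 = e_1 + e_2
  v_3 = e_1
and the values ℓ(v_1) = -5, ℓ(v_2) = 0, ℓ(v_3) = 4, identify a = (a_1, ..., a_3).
a = (4, -4, 3)

Write a = (a_1, ..., a_3) in the standard basis. For each basis vector v_i, ℓ(v_i) = <v_i, a> is a linear equation in the a_j's. Collect the n equations into a matrix system V a = ℓ, where row i of V is v_i (expressed in the standard basis). Since V is invertible (lower-triangular with 1s on the diagonal, up to permutation), solve by back-substitution:
  V =
[[-1, 1, 1],
 [1, 1, 0],
 [1, 0, 0]]
  V a = (-5, 0, 4)
Solving gives a = (4, -4, 3).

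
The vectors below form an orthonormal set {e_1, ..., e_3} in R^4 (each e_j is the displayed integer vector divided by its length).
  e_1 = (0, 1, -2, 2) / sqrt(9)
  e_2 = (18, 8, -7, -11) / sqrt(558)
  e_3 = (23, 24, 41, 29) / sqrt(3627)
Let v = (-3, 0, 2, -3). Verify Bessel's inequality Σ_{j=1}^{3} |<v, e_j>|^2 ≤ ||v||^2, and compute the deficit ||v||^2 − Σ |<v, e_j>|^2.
Σ |<v, e_j>|^2 = 3467/234; ||v||^2 = 22; deficit = 1681/234

Write each e_j = u_j / sqrt(<u_j, u_j>) where u_j is the displayed integer vector. Then <v, e_j> = <v, u_j> / sqrt(<u_j, u_j>), so |<v, e_j>|^2 = <v, u_j>^2 / <u_j, u_j>.
Coefficients: <v, e_1> = -10/sqrt(9), <v, e_2> = -35/sqrt(558), <v, e_3> = -74/sqrt(3627).
Square and sum: Σ |<v, e_j>|^2 = 3467/234.
Compute ||v||^2 = v·v = 22.
Deficit = 22 − 3467/234 = 1681/234 ≥ 0, confirming Bessel's inequality. (The deficit equals ||v − Σ <v,e_j> e_j||^2, the squared distance from v to span{e_j}.)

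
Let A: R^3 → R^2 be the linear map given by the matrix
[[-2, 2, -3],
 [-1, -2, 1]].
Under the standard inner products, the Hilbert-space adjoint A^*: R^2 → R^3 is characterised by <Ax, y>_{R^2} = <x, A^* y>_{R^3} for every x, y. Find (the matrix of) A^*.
A^* = A^T =
[[-2, -1],
 [2, -2],
 [-3, 1]]

For real matrices with standard dot products, the defining identity <Ax, y> = <x, A^* y> gives (Ax)^T y = x^T (A^*) y, i.e. x^T A^T y = x^T (A^*) y. Since this holds for all x, y, we must have A^* = A^T. Therefore
A^* =
[[-2, -1],
 [2, -2],
 [-3, 1]].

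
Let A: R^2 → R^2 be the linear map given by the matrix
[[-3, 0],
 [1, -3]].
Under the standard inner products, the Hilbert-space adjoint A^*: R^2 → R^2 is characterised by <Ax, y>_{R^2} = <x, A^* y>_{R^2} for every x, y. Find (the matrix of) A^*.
A^* = A^T =
[[-3, 1],
 [0, -3]]

For real matrices with standard dot products, the defining identity <Ax, y> = <x, A^* y> gives (Ax)^T y = x^T (A^*) y, i.e. x^T A^T y = x^T (A^*) y. Since this holds for all x, y, we must have A^* = A^T. Therefore
A^* =
[[-3, 1],
 [0, -3]].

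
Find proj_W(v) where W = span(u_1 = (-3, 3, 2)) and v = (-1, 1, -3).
proj_W(v) = (0, 0, 0)

Set up U = [u_1 | ... | u_1] ∈ R^(3×1). The projector onto W = col(U) is P = U (U^T U)^(-1) U^T.
Compute U^T U =
  [22],
and U^T v = (0).
Solve U^T U · c = U^T v for the coefficients: c = (0). The projection is proj_W(v) = U c.
Check: (v - proj_W(v)) · u_1 = 0  (should be 0).
Result: proj_W(v) = (0, 0, 0).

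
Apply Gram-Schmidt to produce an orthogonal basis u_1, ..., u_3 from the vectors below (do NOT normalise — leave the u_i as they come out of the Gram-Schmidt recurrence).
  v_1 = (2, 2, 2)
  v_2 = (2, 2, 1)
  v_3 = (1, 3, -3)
Orthogonal basis:
  u_1 = (2, 2, 2)
  u_2 = (1/3, 1/3, -2/3)
  u_3 = (-1, 1, 0)

Apply the Gram-Schmidt recurrence
  u_1 = v_1
  u_i = v_i − Σ_{j<i} ((v_i · u_j) / (u_j · u_j)) · u_j.

Step by step this gives:
  u_1 = (2, 2, 2)
  u_2 = (1/3, 1/3, -2/3)
  u_3 = (-1, 1, 0)

Orthogonality check:
  u_2 · u_1 = 0 (should be 0)
  u_3 · u_1 = 0 (should be 0)
  u_3 · u_2 = 0 (should be 0)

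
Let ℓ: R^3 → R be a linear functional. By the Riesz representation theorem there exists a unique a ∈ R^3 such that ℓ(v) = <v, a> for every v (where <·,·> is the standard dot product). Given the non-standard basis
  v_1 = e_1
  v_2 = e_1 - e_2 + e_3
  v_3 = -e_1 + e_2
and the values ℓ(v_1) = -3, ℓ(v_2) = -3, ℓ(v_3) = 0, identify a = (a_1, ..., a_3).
a = (-3, -3, -3)

Write a = (a_1, ..., a_3) in the standard basis. For each basis vector v_i, ℓ(v_i) = <v_i, a> is a linear equation in the a_j's. Collect the n equations into a matrix system V a = ℓ, where row i of V is v_i (expressed in the standard basis). Since V is invertible (lower-triangular with 1s on the diagonal, up to permutation), solve by back-substitution:
  V =
[[1, 0, 0],
 [1, -1, 1],
 [-1, 1, 0]]
  V a = (-3, -3, 0)
Solving gives a = (-3, -3, -3).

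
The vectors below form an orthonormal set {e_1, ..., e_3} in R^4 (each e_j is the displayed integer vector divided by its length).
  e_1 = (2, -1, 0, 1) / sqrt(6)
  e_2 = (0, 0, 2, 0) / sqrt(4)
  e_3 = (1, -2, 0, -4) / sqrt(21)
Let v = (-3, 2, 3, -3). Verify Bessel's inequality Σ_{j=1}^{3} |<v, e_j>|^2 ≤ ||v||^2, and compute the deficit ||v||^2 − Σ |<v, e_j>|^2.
Σ |<v, e_j>|^2 = 425/14; ||v||^2 = 31; deficit = 9/14

Write each e_j = u_j / sqrt(<u_j, u_j>) where u_j is the displayed integer vector. Then <v, e_j> = <v, u_j> / sqrt(<u_j, u_j>), so |<v, e_j>|^2 = <v, u_j>^2 / <u_j, u_j>.
Coefficients: <v, e_1> = -11/sqrt(6), <v, e_2> = 6/sqrt(4), <v, e_3> = 5/sqrt(21).
Square and sum: Σ |<v, e_j>|^2 = 425/14.
Compute ||v||^2 = v·v = 31.
Deficit = 31 − 425/14 = 9/14 ≥ 0, confirming Bessel's inequality. (The deficit equals ||v − Σ <v,e_j> e_j||^2, the squared distance from v to span{e_j}.)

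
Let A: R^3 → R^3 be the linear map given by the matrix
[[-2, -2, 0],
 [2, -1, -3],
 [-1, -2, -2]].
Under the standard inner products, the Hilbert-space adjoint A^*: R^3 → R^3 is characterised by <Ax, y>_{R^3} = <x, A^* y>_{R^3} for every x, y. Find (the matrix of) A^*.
A^* = A^T =
[[-2, 2, -1],
 [-2, -1, -2],
 [0, -3, -2]]

For real matrices with standard dot products, the defining identity <Ax, y> = <x, A^* y> gives (Ax)^T y = x^T (A^*) y, i.e. x^T A^T y = x^T (A^*) y. Since this holds for all x, y, we must have A^* = A^T. Therefore
A^* =
[[-2, 2, -1],
 [-2, -1, -2],
 [0, -3, -2]].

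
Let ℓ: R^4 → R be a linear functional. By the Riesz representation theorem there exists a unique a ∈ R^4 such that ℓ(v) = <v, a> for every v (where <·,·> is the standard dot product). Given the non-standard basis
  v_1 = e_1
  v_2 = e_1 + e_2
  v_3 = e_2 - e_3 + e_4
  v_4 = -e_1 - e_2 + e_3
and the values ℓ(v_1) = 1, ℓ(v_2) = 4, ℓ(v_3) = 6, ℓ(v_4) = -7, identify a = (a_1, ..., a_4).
a = (1, 3, -3, 0)

Write a = (a_1, ..., a_4) in the standard basis. For each basis vector v_i, ℓ(v_i) = <v_i, a> is a linear equation in the a_j's. Collect the n equations into a matrix system V a = ℓ, where row i of V is v_i (expressed in the standard basis). Since V is invertible (lower-triangular with 1s on the diagonal, up to permutation), solve by back-substitution:
  V =
[[1, 0, 0, 0],
 [1, 1, 0, 0],
 [0, 1, -1, 1],
 [-1, -1, 1, 0]]
  V a = (1, 4, 6, -7)
Solving gives a = (1, 3, -3, 0).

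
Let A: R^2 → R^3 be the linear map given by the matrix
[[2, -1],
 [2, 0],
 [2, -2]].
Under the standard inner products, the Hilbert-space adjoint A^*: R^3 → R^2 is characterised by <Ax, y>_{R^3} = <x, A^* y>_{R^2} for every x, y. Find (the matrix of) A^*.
A^* = A^T =
[[2, 2, 2],
 [-1, 0, -2]]

For real matrices with standard dot products, the defining identity <Ax, y> = <x, A^* y> gives (Ax)^T y = x^T (A^*) y, i.e. x^T A^T y = x^T (A^*) y. Since this holds for all x, y, we must have A^* = A^T. Therefore
A^* =
[[2, 2, 2],
 [-1, 0, -2]].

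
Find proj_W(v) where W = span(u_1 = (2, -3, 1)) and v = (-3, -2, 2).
proj_W(v) = (2/7, -3/7, 1/7)

Set up U = [u_1 | ... | u_1] ∈ R^(3×1). The projector onto W = col(U) is P = U (U^T U)^(-1) U^T.
Compute U^T U =
  [14],
and U^T v = (2).
Solve U^T U · c = U^T v for the coefficients: c = (1/7). The projection is proj_W(v) = U c.
Check: (v - proj_W(v)) · u_1 = 0  (should be 0).
Result: proj_W(v) = (2/7, -3/7, 1/7).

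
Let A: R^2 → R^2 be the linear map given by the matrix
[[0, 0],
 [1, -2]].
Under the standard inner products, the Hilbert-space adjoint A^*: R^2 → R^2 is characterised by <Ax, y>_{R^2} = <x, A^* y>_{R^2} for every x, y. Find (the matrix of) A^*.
A^* = A^T =
[[0, 1],
 [0, -2]]

For real matrices with standard dot products, the defining identity <Ax, y> = <x, A^* y> gives (Ax)^T y = x^T (A^*) y, i.e. x^T A^T y = x^T (A^*) y. Since this holds for all x, y, we must have A^* = A^T. Therefore
A^* =
[[0, 1],
 [0, -2]].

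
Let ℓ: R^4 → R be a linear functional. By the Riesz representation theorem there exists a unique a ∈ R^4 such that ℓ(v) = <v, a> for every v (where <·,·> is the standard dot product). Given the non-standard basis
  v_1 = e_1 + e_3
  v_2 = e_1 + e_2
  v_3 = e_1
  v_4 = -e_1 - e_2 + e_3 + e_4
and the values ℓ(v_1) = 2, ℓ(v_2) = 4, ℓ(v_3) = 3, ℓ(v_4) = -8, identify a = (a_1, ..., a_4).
a = (3, 1, -1, -3)

Write a = (a_1, ..., a_4) in the standard basis. For each basis vector v_i, ℓ(v_i) = <v_i, a> is a linear equation in the a_j's. Collect the n equations into a matrix system V a = ℓ, where row i of V is v_i (expressed in the standard basis). Since V is invertible (lower-triangular with 1s on the diagonal, up to permutation), solve by back-substitution:
  V =
[[1, 0, 1, 0],
 [1, 1, 0, 0],
 [1, 0, 0, 0],
 [-1, -1, 1, 1]]
  V a = (2, 4, 3, -8)
Solving gives a = (3, 1, -1, -3).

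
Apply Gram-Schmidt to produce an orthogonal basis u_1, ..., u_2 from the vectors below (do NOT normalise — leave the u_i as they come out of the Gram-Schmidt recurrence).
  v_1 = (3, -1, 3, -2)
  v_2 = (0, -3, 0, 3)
Orthogonal basis:
  u_1 = (3, -1, 3, -2)
  u_2 = (9/23, -72/23, 9/23, 63/23)

Apply the Gram-Schmidt recurrence
  u_1 = v_1
  u_i = v_i − Σ_{j<i} ((v_i · u_j) / (u_j · u_j)) · u_j.

Step by step this gives:
  u_1 = (3, -1, 3, -2)
  u_2 = (9/23, -72/23, 9/23, 63/23)

Orthogonality check:
  u_2 · u_1 = 0 (should be 0)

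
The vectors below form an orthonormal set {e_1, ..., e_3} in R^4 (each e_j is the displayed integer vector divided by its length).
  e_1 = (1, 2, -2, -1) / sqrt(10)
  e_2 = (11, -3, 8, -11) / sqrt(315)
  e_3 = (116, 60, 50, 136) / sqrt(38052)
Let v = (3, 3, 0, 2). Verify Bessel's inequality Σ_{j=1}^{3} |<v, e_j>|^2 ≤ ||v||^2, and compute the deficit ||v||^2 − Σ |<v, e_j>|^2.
Σ |<v, e_j>|^2 = 6563/302; ||v||^2 = 22; deficit = 81/302

Write each e_j = u_j / sqrt(<u_j, u_j>) where u_j is the displayed integer vector. Then <v, e_j> = <v, u_j> / sqrt(<u_j, u_j>), so |<v, e_j>|^2 = <v, u_j>^2 / <u_j, u_j>.
Coefficients: <v, e_1> = 7/sqrt(10), <v, e_2> = 2/sqrt(315), <v, e_3> = 800/sqrt(38052).
Square and sum: Σ |<v, e_j>|^2 = 6563/302.
Compute ||v||^2 = v·v = 22.
Deficit = 22 − 6563/302 = 81/302 ≥ 0, confirming Bessel's inequality. (The deficit equals ||v − Σ <v,e_j> e_j||^2, the squared distance from v to span{e_j}.)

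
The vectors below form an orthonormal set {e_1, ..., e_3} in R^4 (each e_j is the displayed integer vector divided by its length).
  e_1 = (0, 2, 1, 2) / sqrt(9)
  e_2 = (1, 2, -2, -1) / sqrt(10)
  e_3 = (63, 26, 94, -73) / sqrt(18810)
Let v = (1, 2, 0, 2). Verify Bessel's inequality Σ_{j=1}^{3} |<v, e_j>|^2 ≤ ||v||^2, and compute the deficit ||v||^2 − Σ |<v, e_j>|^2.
Σ |<v, e_j>|^2 = 1685/209; ||v||^2 = 9; deficit = 196/209

Write each e_j = u_j / sqrt(<u_j, u_j>) where u_j is the displayed integer vector. Then <v, e_j> = <v, u_j> / sqrt(<u_j, u_j>), so |<v, e_j>|^2 = <v, u_j>^2 / <u_j, u_j>.
Coefficients: <v, e_1> = 8/sqrt(9), <v, e_2> = 3/sqrt(10), <v, e_3> = -31/sqrt(18810).
Square and sum: Σ |<v, e_j>|^2 = 1685/209.
Compute ||v||^2 = v·v = 9.
Deficit = 9 − 1685/209 = 196/209 ≥ 0, confirming Bessel's inequality. (The deficit equals ||v − Σ <v,e_j> e_j||^2, the squared distance from v to span{e_j}.)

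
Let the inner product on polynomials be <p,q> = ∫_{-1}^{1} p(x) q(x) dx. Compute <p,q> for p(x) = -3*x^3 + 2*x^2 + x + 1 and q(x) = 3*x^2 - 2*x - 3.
<p,q> = -68/15

Expand the product: p(x)·q(x) = -9*x^5 + 12*x^4 + 8*x^3 - 5*x^2 - 5*x - 3.
∫_{-1}^{1} of each monomial x^k gives [2/(k+1) if k even, 0 if k odd]. Integrating term-by-term (or equivalently evaluating the antiderivative F(x) = -3*x^6/2 + 12*x^5/5 + 2*x^4 - 5*x^3/3 - 5*x^2/2 - 3*x at the endpoints):
  F(1) − F(−1) = -64/15 − (4/15) = -68/15.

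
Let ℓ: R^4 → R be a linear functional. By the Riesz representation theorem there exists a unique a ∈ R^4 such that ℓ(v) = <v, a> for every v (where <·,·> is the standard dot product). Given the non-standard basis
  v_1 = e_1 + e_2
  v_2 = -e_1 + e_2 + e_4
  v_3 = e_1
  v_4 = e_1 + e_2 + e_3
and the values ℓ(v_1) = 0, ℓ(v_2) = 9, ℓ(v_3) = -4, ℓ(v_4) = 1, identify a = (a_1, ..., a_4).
a = (-4, 4, 1, 1)

Write a = (a_1, ..., a_4) in the standard basis. For each basis vector v_i, ℓ(v_i) = <v_i, a> is a linear equation in the a_j's. Collect the n equations into a matrix system V a = ℓ, where row i of V is v_i (expressed in the standard basis). Since V is invertible (lower-triangular with 1s on the diagonal, up to permutation), solve by back-substitution:
  V =
[[1, 1, 0, 0],
 [-1, 1, 0, 1],
 [1, 0, 0, 0],
 [1, 1, 1, 0]]
  V a = (0, 9, -4, 1)
Solving gives a = (-4, 4, 1, 1).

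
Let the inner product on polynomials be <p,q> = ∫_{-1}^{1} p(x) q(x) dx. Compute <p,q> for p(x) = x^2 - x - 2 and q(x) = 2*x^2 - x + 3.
<p,q> = -56/5

Expand the product: p(x)·q(x) = 2*x^4 - 3*x^3 - x - 6.
∫_{-1}^{1} of each monomial x^k gives [2/(k+1) if k even, 0 if k odd]. Integrating term-by-term (or equivalently evaluating the antiderivative F(x) = 2*x^5/5 - 3*x^4/4 - x^2/2 - 6*x at the endpoints):
  F(1) − F(−1) = -137/20 − (87/20) = -56/5.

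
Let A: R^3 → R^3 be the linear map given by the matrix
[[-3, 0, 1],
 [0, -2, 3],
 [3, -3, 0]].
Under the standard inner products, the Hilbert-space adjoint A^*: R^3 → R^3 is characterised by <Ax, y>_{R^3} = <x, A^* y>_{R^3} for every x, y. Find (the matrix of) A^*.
A^* = A^T =
[[-3, 0, 3],
 [0, -2, -3],
 [1, 3, 0]]

For real matrices with standard dot products, the defining identity <Ax, y> = <x, A^* y> gives (Ax)^T y = x^T (A^*) y, i.e. x^T A^T y = x^T (A^*) y. Since this holds for all x, y, we must have A^* = A^T. Therefore
A^* =
[[-3, 0, 3],
 [0, -2, -3],
 [1, 3, 0]].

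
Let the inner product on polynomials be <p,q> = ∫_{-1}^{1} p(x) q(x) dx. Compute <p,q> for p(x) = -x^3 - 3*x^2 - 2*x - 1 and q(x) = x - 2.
<p,q> = 94/15

Expand the product: p(x)·q(x) = -x^4 - x^3 + 4*x^2 + 3*x + 2.
∫_{-1}^{1} of each monomial x^k gives [2/(k+1) if k even, 0 if k odd]. Integrating term-by-term (or equivalently evaluating the antiderivative F(x) = -x^5/5 - x^4/4 + 4*x^3/3 + 3*x^2/2 + 2*x at the endpoints):
  F(1) − F(−1) = 263/60 − (-113/60) = 94/15.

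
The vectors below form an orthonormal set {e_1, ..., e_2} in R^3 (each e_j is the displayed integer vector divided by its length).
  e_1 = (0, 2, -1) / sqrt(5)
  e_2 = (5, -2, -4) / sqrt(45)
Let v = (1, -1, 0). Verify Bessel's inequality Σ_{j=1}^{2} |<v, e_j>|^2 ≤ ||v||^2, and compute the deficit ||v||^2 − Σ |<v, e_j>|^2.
Σ |<v, e_j>|^2 = 17/9; ||v||^2 = 2; deficit = 1/9

Write each e_j = u_j / sqrt(<u_j, u_j>) where u_j is the displayed integer vector. Then <v, e_j> = <v, u_j> / sqrt(<u_j, u_j>), so |<v, e_j>|^2 = <v, u_j>^2 / <u_j, u_j>.
Coefficients: <v, e_1> = -2/sqrt(5), <v, e_2> = 7/sqrt(45).
Square and sum: Σ |<v, e_j>|^2 = 17/9.
Compute ||v||^2 = v·v = 2.
Deficit = 2 − 17/9 = 1/9 ≥ 0, confirming Bessel's inequality. (The deficit equals ||v − Σ <v,e_j> e_j||^2, the squared distance from v to span{e_j}.)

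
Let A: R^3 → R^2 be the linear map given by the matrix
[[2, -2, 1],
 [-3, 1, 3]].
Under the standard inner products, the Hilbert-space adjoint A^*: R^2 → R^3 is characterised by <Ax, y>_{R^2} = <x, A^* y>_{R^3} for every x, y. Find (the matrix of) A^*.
A^* = A^T =
[[2, -3],
 [-2, 1],
 [1, 3]]

For real matrices with standard dot products, the defining identity <Ax, y> = <x, A^* y> gives (Ax)^T y = x^T (A^*) y, i.e. x^T A^T y = x^T (A^*) y. Since this holds for all x, y, we must have A^* = A^T. Therefore
A^* =
[[2, -3],
 [-2, 1],
 [1, 3]].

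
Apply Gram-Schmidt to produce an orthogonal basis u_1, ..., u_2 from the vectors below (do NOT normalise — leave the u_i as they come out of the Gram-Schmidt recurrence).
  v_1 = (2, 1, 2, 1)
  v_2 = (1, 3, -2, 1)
Orthogonal basis:
  u_1 = (2, 1, 2, 1)
  u_2 = (3/5, 14/5, -12/5, 4/5)

Apply the Gram-Schmidt recurrence
  u_1 = v_1
  u_i = v_i − Σ_{j<i} ((v_i · u_j) / (u_j · u_j)) · u_j.

Step by step this gives:
  u_1 = (2, 1, 2, 1)
  u_2 = (3/5, 14/5, -12/5, 4/5)

Orthogonality check:
  u_2 · u_1 = 0 (should be 0)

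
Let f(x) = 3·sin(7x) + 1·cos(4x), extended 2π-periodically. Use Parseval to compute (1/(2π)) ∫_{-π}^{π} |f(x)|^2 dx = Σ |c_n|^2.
Σ |c_n|^2 = 5

Expand |f|^2 and use orthogonality of {sin(nx), cos(mx)} on [-π, π]:
  ∫_{-π}^{π} sin(nx)^2 dx = π, ∫ cos(mx)^2 dx = π, and cross terms integrate to 0.
So ∫_{-π}^{π} f(x)^2 dx = 3^2 · π + 1^2 · π = (9 + 1)π.
Divide by 2π: (9 + 1)/2 = 5.
By Parseval, this equals Σ |c_n|^2.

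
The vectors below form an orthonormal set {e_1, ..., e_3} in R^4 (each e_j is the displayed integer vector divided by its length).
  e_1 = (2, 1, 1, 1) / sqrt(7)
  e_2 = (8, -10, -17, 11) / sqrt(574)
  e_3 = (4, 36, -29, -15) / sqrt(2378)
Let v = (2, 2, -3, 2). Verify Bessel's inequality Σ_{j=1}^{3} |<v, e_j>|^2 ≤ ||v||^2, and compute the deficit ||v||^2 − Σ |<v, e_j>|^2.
Σ |<v, e_j>|^2 = 573/29; ||v||^2 = 21; deficit = 36/29

Write each e_j = u_j / sqrt(<u_j, u_j>) where u_j is the displayed integer vector. Then <v, e_j> = <v, u_j> / sqrt(<u_j, u_j>), so |<v, e_j>|^2 = <v, u_j>^2 / <u_j, u_j>.
Coefficients: <v, e_1> = 5/sqrt(7), <v, e_2> = 69/sqrt(574), <v, e_3> = 137/sqrt(2378).
Square and sum: Σ |<v, e_j>|^2 = 573/29.
Compute ||v||^2 = v·v = 21.
Deficit = 21 − 573/29 = 36/29 ≥ 0, confirming Bessel's inequality. (The deficit equals ||v − Σ <v,e_j> e_j||^2, the squared distance from v to span{e_j}.)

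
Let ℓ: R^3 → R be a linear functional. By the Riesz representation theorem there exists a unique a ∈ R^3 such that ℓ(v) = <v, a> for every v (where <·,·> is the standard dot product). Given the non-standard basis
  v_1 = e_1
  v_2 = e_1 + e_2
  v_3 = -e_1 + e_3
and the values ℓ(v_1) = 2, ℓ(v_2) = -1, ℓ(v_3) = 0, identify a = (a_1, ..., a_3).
a = (2, -3, 2)

Write a = (a_1, ..., a_3) in the standard basis. For each basis vector v_i, ℓ(v_i) = <v_i, a> is a linear equation in the a_j's. Collect the n equations into a matrix system V a = ℓ, where row i of V is v_i (expressed in the standard basis). Since V is invertible (lower-triangular with 1s on the diagonal, up to permutation), solve by back-substitution:
  V =
[[1, 0, 0],
 [1, 1, 0],
 [-1, 0, 1]]
  V a = (2, -1, 0)
Solving gives a = (2, -3, 2).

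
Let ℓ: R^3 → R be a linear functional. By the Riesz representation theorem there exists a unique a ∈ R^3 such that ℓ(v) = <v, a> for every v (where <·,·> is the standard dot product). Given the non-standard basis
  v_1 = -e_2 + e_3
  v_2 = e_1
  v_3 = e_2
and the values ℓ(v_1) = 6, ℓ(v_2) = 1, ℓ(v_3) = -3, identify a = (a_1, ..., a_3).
a = (1, -3, 3)

Write a = (a_1, ..., a_3) in the standard basis. For each basis vector v_i, ℓ(v_i) = <v_i, a> is a linear equation in the a_j's. Collect the n equations into a matrix system V a = ℓ, where row i of V is v_i (expressed in the standard basis). Since V is invertible (lower-triangular with 1s on the diagonal, up to permutation), solve by back-substitution:
  V =
[[0, -1, 1],
 [1, 0, 0],
 [0, 1, 0]]
  V a = (6, 1, -3)
Solving gives a = (1, -3, 3).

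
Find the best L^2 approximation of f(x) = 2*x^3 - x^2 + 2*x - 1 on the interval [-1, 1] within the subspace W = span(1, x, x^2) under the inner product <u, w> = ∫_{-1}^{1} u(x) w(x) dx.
g(x) = -x^2 + 16*x/5 - 1

The best approximation g ∈ W is the orthogonal projection of f onto W. Writing g = a_0 + a_1 x + a_2 x^2, the coefficients solve the normal equations G · a = b where
  G_{ij} = <φ_i, φ_j> and b_i = <f, φ_i>, with φ_0 = 1, φ_1 = x, φ_2 = x^2.
G =
  [2, 0, 2/3]
  [0, 2/3, 0]
  [2/3, 0, 2/5],
b = (-8/3, 32/15, -16/15).
Solving gives a_0 = -1, a_1 = 16/5, a_2 = -1, so
  g(x) = -x^2 + 16*x/5 - 1.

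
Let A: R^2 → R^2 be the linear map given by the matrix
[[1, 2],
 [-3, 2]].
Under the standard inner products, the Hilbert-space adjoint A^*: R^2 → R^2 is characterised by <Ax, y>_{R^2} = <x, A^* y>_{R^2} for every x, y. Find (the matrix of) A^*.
A^* = A^T =
[[1, -3],
 [2, 2]]

For real matrices with standard dot products, the defining identity <Ax, y> = <x, A^* y> gives (Ax)^T y = x^T (A^*) y, i.e. x^T A^T y = x^T (A^*) y. Since this holds for all x, y, we must have A^* = A^T. Therefore
A^* =
[[1, -3],
 [2, 2]].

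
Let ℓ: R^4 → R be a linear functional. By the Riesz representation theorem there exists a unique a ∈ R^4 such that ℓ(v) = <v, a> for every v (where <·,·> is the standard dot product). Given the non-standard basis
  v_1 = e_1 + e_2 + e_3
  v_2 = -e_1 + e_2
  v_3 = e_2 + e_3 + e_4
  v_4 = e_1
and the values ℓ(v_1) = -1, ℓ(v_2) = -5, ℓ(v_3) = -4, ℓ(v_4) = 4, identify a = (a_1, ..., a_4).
a = (4, -1, -4, 1)

Write a = (a_1, ..., a_4) in the standard basis. For each basis vector v_i, ℓ(v_i) = <v_i, a> is a linear equation in the a_j's. Collect the n equations into a matrix system V a = ℓ, where row i of V is v_i (expressed in the standard basis). Since V is invertible (lower-triangular with 1s on the diagonal, up to permutation), solve by back-substitution:
  V =
[[1, 1, 1, 0],
 [-1, 1, 0, 0],
 [0, 1, 1, 1],
 [1, 0, 0, 0]]
  V a = (-1, -5, -4, 4)
Solving gives a = (4, -1, -4, 1).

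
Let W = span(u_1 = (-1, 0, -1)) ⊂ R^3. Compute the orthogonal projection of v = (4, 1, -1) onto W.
proj_W(v) = (3/2, 0, 3/2)

Set up U = [u_1 | ... | u_1] ∈ R^(3×1). The projector onto W = col(U) is P = U (U^T U)^(-1) U^T.
Compute U^T U =
  [2],
and U^T v = (-3).
Solve U^T U · c = U^T v for the coefficients: c = (-3/2). The projection is proj_W(v) = U c.
Check: (v - proj_W(v)) · u_1 = 0  (should be 0).
Result: proj_W(v) = (3/2, 0, 3/2).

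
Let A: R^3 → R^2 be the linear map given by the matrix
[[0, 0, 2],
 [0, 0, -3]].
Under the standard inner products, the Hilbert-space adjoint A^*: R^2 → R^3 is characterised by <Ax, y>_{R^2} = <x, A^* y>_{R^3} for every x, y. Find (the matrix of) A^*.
A^* = A^T =
[[0, 0],
 [0, 0],
 [2, -3]]

For real matrices with standard dot products, the defining identity <Ax, y> = <x, A^* y> gives (Ax)^T y = x^T (A^*) y, i.e. x^T A^T y = x^T (A^*) y. Since this holds for all x, y, we must have A^* = A^T. Therefore
A^* =
[[0, 0],
 [0, 0],
 [2, -3]].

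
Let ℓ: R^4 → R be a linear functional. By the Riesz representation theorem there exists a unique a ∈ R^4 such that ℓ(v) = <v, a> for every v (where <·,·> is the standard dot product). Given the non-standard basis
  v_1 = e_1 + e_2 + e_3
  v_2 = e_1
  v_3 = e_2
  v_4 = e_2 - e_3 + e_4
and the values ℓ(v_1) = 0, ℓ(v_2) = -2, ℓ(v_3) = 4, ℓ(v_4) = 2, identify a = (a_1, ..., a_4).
a = (-2, 4, -2, -4)

Write a = (a_1, ..., a_4) in the standard basis. For each basis vector v_i, ℓ(v_i) = <v_i, a> is a linear equation in the a_j's. Collect the n equations into a matrix system V a = ℓ, where row i of V is v_i (expressed in the standard basis). Since V is invertible (lower-triangular with 1s on the diagonal, up to permutation), solve by back-substitution:
  V =
[[1, 1, 1, 0],
 [1, 0, 0, 0],
 [0, 1, 0, 0],
 [0, 1, -1, 1]]
  V a = (0, -2, 4, 2)
Solving gives a = (-2, 4, -2, -4).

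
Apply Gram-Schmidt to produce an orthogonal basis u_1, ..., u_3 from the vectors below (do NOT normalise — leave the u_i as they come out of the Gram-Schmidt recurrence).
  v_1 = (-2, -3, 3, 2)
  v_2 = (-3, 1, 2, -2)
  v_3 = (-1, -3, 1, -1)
Orthogonal basis:
  u_1 = (-2, -3, 3, 2)
  u_2 = (-34/13, 41/26, 37/26, -31/13)
  u_3 = (81/443, -785/443, -233/443, -747/443)

Apply the Gram-Schmidt recurrence
  u_1 = v_1
  u_i = v_i − Σ_{j<i} ((v_i · u_j) / (u_j · u_j)) · u_j.

Step by step this gives:
  u_1 = (-2, -3, 3, 2)
  u_2 = (-34/13, 41/26, 37/26, -31/13)
  u_3 = (81/443, -785/443, -233/443, -747/443)

Orthogonality check:
  u_2 · u_1 = 0 (should be 0)
  u_3 · u_1 = 0 (should be 0)
  u_3 · u_2 = 0 (should be 0)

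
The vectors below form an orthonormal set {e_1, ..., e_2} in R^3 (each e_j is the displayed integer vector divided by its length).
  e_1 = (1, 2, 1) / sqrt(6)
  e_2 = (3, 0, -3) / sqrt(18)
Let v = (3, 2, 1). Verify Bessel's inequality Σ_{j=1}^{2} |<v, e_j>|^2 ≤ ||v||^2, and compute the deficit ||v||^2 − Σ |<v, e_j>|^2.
Σ |<v, e_j>|^2 = 38/3; ||v||^2 = 14; deficit = 4/3

Write each e_j = u_j / sqrt(<u_j, u_j>) where u_j is the displayed integer vector. Then <v, e_j> = <v, u_j> / sqrt(<u_j, u_j>), so |<v, e_j>|^2 = <v, u_j>^2 / <u_j, u_j>.
Coefficients: <v, e_1> = 8/sqrt(6), <v, e_2> = 6/sqrt(18).
Square and sum: Σ |<v, e_j>|^2 = 38/3.
Compute ||v||^2 = v·v = 14.
Deficit = 14 − 38/3 = 4/3 ≥ 0, confirming Bessel's inequality. (The deficit equals ||v − Σ <v,e_j> e_j||^2, the squared distance from v to span{e_j}.)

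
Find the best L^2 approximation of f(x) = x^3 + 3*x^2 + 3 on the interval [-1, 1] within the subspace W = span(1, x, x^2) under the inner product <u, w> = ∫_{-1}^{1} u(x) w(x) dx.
g(x) = 3*x^2 + 3*x/5 + 3

The best approximation g ∈ W is the orthogonal projection of f onto W. Writing g = a_0 + a_1 x + a_2 x^2, the coefficients solve the normal equations G · a = b where
  G_{ij} = <φ_i, φ_j> and b_i = <f, φ_i>, with φ_0 = 1, φ_1 = x, φ_2 = x^2.
G =
  [2, 0, 2/3]
  [0, 2/3, 0]
  [2/3, 0, 2/5],
b = (8, 2/5, 16/5).
Solving gives a_0 = 3, a_1 = 3/5, a_2 = 3, so
  g(x) = 3*x^2 + 3*x/5 + 3.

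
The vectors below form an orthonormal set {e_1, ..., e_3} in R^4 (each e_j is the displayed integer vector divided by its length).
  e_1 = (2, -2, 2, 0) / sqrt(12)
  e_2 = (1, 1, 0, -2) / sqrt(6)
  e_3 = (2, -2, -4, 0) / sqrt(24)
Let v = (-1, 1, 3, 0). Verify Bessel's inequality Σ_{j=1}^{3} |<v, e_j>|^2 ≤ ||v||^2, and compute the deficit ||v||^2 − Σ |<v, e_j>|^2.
Σ |<v, e_j>|^2 = 11; ||v||^2 = 11; deficit = 0

Write each e_j = u_j / sqrt(<u_j, u_j>) where u_j is the displayed integer vector. Then <v, e_j> = <v, u_j> / sqrt(<u_j, u_j>), so |<v, e_j>|^2 = <v, u_j>^2 / <u_j, u_j>.
Coefficients: <v, e_1> = 2/sqrt(12), <v, e_2> = 0/sqrt(6), <v, e_3> = -16/sqrt(24).
Square and sum: Σ |<v, e_j>|^2 = 11.
Compute ||v||^2 = v·v = 11.
Deficit = 11 − 11 = 0 ≥ 0, confirming Bessel's inequality. (The deficit equals ||v − Σ <v,e_j> e_j||^2, the squared distance from v to span{e_j}.)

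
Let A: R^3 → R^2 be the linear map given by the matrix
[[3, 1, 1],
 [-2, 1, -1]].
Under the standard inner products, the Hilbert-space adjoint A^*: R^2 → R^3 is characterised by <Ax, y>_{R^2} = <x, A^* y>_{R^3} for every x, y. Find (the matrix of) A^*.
A^* = A^T =
[[3, -2],
 [1, 1],
 [1, -1]]

For real matrices with standard dot products, the defining identity <Ax, y> = <x, A^* y> gives (Ax)^T y = x^T (A^*) y, i.e. x^T A^T y = x^T (A^*) y. Since this holds for all x, y, we must have A^* = A^T. Therefore
A^* =
[[3, -2],
 [1, 1],
 [1, -1]].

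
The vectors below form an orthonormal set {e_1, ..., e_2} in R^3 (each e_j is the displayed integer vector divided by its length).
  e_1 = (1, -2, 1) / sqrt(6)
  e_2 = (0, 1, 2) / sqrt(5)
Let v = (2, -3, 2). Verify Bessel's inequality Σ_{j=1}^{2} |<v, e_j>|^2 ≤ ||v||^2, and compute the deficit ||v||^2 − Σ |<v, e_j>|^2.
Σ |<v, e_j>|^2 = 253/15; ||v||^2 = 17; deficit = 2/15

Write each e_j = u_j / sqrt(<u_j, u_j>) where u_j is the displayed integer vector. Then <v, e_j> = <v, u_j> / sqrt(<u_j, u_j>), so |<v, e_j>|^2 = <v, u_j>^2 / <u_j, u_j>.
Coefficients: <v, e_1> = 10/sqrt(6), <v, e_2> = 1/sqrt(5).
Square and sum: Σ |<v, e_j>|^2 = 253/15.
Compute ||v||^2 = v·v = 17.
Deficit = 17 − 253/15 = 2/15 ≥ 0, confirming Bessel's inequality. (The deficit equals ||v − Σ <v,e_j> e_j||^2, the squared distance from v to span{e_j}.)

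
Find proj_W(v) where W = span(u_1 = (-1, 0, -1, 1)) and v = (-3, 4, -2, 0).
proj_W(v) = (-5/3, 0, -5/3, 5/3)

Set up U = [u_1 | ... | u_1] ∈ R^(4×1). The projector onto W = col(U) is P = U (U^T U)^(-1) U^T.
Compute U^T U =
  [3],
and U^T v = (5).
Solve U^T U · c = U^T v for the coefficients: c = (5/3). The projection is proj_W(v) = U c.
Check: (v - proj_W(v)) · u_1 = 0  (should be 0).
Result: proj_W(v) = (-5/3, 0, -5/3, 5/3).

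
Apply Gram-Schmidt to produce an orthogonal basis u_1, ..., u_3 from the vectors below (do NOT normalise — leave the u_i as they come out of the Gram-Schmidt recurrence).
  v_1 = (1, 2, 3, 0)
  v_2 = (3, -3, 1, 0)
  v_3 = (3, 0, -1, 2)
Orthogonal basis:
  u_1 = (1, 2, 3, 0)
  u_2 = (3, -3, 1, 0)
  u_3 = (33/19, 24/19, -27/19, 2)

Apply the Gram-Schmidt recurrence
  u_1 = v_1
  u_i = v_i − Σ_{j<i} ((v_i · u_j) / (u_j · u_j)) · u_j.

Step by step this gives:
  u_1 = (1, 2, 3, 0)
  u_2 = (3, -3, 1, 0)
  u_3 = (33/19, 24/19, -27/19, 2)

Orthogonality check:
  u_2 · u_1 = 0 (should be 0)
  u_3 · u_1 = 0 (should be 0)
  u_3 · u_2 = 0 (should be 0)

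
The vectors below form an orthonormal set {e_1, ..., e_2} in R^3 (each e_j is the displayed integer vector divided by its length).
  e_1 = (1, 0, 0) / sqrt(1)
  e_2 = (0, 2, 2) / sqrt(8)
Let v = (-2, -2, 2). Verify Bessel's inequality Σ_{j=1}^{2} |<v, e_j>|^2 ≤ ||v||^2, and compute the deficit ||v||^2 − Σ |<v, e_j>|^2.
Σ |<v, e_j>|^2 = 4; ||v||^2 = 12; deficit = 8

Write each e_j = u_j / sqrt(<u_j, u_j>) where u_j is the displayed integer vector. Then <v, e_j> = <v, u_j> / sqrt(<u_j, u_j>), so |<v, e_j>|^2 = <v, u_j>^2 / <u_j, u_j>.
Coefficients: <v, e_1> = -2/sqrt(1), <v, e_2> = 0/sqrt(8).
Square and sum: Σ |<v, e_j>|^2 = 4.
Compute ||v||^2 = v·v = 12.
Deficit = 12 − 4 = 8 ≥ 0, confirming Bessel's inequality. (The deficit equals ||v − Σ <v,e_j> e_j||^2, the squared distance from v to span{e_j}.)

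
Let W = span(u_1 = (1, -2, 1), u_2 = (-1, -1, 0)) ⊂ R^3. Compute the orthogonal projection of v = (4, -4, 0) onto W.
proj_W(v) = (36/11, -36/11, 24/11)

Set up U = [u_1 | ... | u_2] ∈ R^(3×2). The projector onto W = col(U) is P = U (U^T U)^(-1) U^T.
Compute U^T U =
  [6, 1]
  [1, 2],
and U^T v = (12, 0).
Solve U^T U · c = U^T v for the coefficients: c = (24/11, -12/11). The projection is proj_W(v) = U c.
Check: (v - proj_W(v)) · u_1 = 0  (should be 0).
Check: (v - proj_W(v)) · u_2 = 0  (should be 0).
Result: proj_W(v) = (36/11, -36/11, 24/11).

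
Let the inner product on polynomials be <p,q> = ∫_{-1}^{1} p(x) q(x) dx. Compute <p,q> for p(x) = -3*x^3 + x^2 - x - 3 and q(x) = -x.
<p,q> = 28/15

Expand the product: p(x)·q(x) = 3*x^4 - x^3 + x^2 + 3*x.
∫_{-1}^{1} of each monomial x^k gives [2/(k+1) if k even, 0 if k odd]. Integrating term-by-term (or equivalently evaluating the antiderivative F(x) = 3*x^5/5 - x^4/4 + x^3/3 + 3*x^2/2 at the endpoints):
  F(1) − F(−1) = 131/60 − (19/60) = 28/15.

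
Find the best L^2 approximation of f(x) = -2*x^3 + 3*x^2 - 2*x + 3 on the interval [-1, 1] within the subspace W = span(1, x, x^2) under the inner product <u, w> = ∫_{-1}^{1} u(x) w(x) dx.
g(x) = 3*x^2 - 16*x/5 + 3

The best approximation g ∈ W is the orthogonal projection of f onto W. Writing g = a_0 + a_1 x + a_2 x^2, the coefficients solve the normal equations G · a = b where
  G_{ij} = <φ_i, φ_j> and b_i = <f, φ_i>, with φ_0 = 1, φ_1 = x, φ_2 = x^2.
G =
  [2, 0, 2/3]
  [0, 2/3, 0]
  [2/3, 0, 2/5],
b = (8, -32/15, 16/5).
Solving gives a_0 = 3, a_1 = -16/5, a_2 = 3, so
  g(x) = 3*x^2 - 16*x/5 + 3.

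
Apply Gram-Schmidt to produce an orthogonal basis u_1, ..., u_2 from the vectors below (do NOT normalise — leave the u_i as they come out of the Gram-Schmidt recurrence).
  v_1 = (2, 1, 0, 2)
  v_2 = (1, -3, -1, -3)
Orthogonal basis:
  u_1 = (2, 1, 0, 2)
  u_2 = (23/9, -20/9, -1, -13/9)

Apply the Gram-Schmidt recurrence
  u_1 = v_1
  u_i = v_i − Σ_{j<i} ((v_i · u_j) / (u_j · u_j)) · u_j.

Step by step this gives:
  u_1 = (2, 1, 0, 2)
  u_2 = (23/9, -20/9, -1, -13/9)

Orthogonality check:
  u_2 · u_1 = 0 (should be 0)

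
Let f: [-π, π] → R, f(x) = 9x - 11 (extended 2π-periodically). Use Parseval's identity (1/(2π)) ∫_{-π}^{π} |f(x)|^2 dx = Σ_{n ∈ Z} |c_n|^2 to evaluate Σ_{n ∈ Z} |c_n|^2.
Σ |c_n|^2 = 27π^2 + 121

Expand and integrate term by term over [-π, π]:
  ∫ (9x)^2 dx = 81·(2π^3/3); ∫ 2·9·(-11)·x dx = 0 (odd integrand); ∫ (-11)^2 dx = 121·2π.
So (1/(2π)) ∫_{-π}^{π} (9x - 11)^2 dx = 81π^2/3 + 121 = 27π^2 + 121.
Parseval ⇒ Σ |c_n|^2 = 27π^2 + 121.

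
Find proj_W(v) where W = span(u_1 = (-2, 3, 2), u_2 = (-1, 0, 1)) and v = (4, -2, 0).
proj_W(v) = (2, -2, -2)

Set up U = [u_1 | ... | u_2] ∈ R^(3×2). The projector onto W = col(U) is P = U (U^T U)^(-1) U^T.
Compute U^T U =
  [17, 4]
  [4, 2],
and U^T v = (-14, -4).
Solve U^T U · c = U^T v for the coefficients: c = (-2/3, -2/3). The projection is proj_W(v) = U c.
Check: (v - proj_W(v)) · u_1 = 0  (should be 0).
Check: (v - proj_W(v)) · u_2 = 0  (should be 0).
Result: proj_W(v) = (2, -2, -2).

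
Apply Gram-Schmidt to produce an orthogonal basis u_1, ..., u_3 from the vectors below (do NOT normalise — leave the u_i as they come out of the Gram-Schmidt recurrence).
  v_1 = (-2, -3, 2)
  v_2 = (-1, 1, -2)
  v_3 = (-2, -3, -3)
Orthogonal basis:
  u_1 = (-2, -3, 2)
  u_2 = (-27/17, 2/17, -24/17)
  u_3 = (100/77, -150/77, -125/77)

Apply the Gram-Schmidt recurrence
  u_1 = v_1
  u_i = v_i − Σ_{j<i} ((v_i · u_j) / (u_j · u_j)) · u_j.

Step by step this gives:
  u_1 = (-2, -3, 2)
  u_2 = (-27/17, 2/17, -24/17)
  u_3 = (100/77, -150/77, -125/77)

Orthogonality check:
  u_2 · u_1 = 0 (should be 0)
  u_3 · u_1 = 0 (should be 0)
  u_3 · u_2 = 0 (should be 0)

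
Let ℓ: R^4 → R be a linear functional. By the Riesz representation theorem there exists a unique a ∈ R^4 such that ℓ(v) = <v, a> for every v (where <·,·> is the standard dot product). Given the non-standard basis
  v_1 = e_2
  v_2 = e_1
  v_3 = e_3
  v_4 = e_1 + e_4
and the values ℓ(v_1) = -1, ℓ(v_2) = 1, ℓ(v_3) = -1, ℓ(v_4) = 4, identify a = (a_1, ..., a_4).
a = (1, -1, -1, 3)

Write a = (a_1, ..., a_4) in the standard basis. For each basis vector v_i, ℓ(v_i) = <v_i, a> is a linear equation in the a_j's. Collect the n equations into a matrix system V a = ℓ, where row i of V is v_i (expressed in the standard basis). Since V is invertible (lower-triangular with 1s on the diagonal, up to permutation), solve by back-substitution:
  V =
[[0, 1, 0, 0],
 [1, 0, 0, 0],
 [0, 0, 1, 0],
 [1, 0, 0, 1]]
  V a = (-1, 1, -1, 4)
Solving gives a = (1, -1, -1, 3).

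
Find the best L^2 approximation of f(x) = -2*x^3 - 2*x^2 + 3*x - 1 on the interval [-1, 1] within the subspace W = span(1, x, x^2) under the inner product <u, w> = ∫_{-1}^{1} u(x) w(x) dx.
g(x) = -2*x^2 + 9*x/5 - 1

The best approximation g ∈ W is the orthogonal projection of f onto W. Writing g = a_0 + a_1 x + a_2 x^2, the coefficients solve the normal equations G · a = b where
  G_{ij} = <φ_i, φ_j> and b_i = <f, φ_i>, with φ_0 = 1, φ_1 = x, φ_2 = x^2.
G =
  [2, 0, 2/3]
  [0, 2/3, 0]
  [2/3, 0, 2/5],
b = (-10/3, 6/5, -22/15).
Solving gives a_0 = -1, a_1 = 9/5, a_2 = -2, so
  g(x) = -2*x^2 + 9*x/5 - 1.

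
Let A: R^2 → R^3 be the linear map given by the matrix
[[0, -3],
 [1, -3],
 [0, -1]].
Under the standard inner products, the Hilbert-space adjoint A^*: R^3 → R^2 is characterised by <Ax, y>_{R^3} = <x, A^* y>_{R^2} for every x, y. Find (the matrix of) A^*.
A^* = A^T =
[[0, 1, 0],
 [-3, -3, -1]]

For real matrices with standard dot products, the defining identity <Ax, y> = <x, A^* y> gives (Ax)^T y = x^T (A^*) y, i.e. x^T A^T y = x^T (A^*) y. Since this holds for all x, y, we must have A^* = A^T. Therefore
A^* =
[[0, 1, 0],
 [-3, -3, -1]].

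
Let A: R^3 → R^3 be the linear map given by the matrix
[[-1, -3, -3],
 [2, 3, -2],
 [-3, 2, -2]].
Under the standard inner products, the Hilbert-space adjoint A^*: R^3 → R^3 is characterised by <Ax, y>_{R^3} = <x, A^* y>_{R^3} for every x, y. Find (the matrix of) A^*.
A^* = A^T =
[[-1, 2, -3],
 [-3, 3, 2],
 [-3, -2, -2]]

For real matrices with standard dot products, the defining identity <Ax, y> = <x, A^* y> gives (Ax)^T y = x^T (A^*) y, i.e. x^T A^T y = x^T (A^*) y. Since this holds for all x, y, we must have A^* = A^T. Therefore
A^* =
[[-1, 2, -3],
 [-3, 3, 2],
 [-3, -2, -2]].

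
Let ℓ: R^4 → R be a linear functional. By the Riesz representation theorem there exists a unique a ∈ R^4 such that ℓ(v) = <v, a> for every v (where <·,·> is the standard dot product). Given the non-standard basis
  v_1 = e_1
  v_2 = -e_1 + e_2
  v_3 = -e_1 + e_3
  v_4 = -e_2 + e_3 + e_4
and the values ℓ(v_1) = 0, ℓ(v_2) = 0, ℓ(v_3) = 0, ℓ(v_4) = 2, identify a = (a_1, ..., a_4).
a = (0, 0, 0, 2)

Write a = (a_1, ..., a_4) in the standard basis. For each basis vector v_i, ℓ(v_i) = <v_i, a> is a linear equation in the a_j's. Collect the n equations into a matrix system V a = ℓ, where row i of V is v_i (expressed in the standard basis). Since V is invertible (lower-triangular with 1s on the diagonal, up to permutation), solve by back-substitution:
  V =
[[1, 0, 0, 0],
 [-1, 1, 0, 0],
 [-1, 0, 1, 0],
 [0, -1, 1, 1]]
  V a = (0, 0, 0, 2)
Solving gives a = (0, 0, 0, 2).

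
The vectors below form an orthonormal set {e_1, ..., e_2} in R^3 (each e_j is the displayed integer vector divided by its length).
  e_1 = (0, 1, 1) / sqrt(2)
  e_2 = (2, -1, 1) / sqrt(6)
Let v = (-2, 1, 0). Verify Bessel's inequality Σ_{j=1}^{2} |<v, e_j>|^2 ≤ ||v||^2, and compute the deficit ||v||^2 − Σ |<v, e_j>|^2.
Σ |<v, e_j>|^2 = 14/3; ||v||^2 = 5; deficit = 1/3

Write each e_j = u_j / sqrt(<u_j, u_j>) where u_j is the displayed integer vector. Then <v, e_j> = <v, u_j> / sqrt(<u_j, u_j>), so |<v, e_j>|^2 = <v, u_j>^2 / <u_j, u_j>.
Coefficients: <v, e_1> = 1/sqrt(2), <v, e_2> = -5/sqrt(6).
Square and sum: Σ |<v, e_j>|^2 = 14/3.
Compute ||v||^2 = v·v = 5.
Deficit = 5 − 14/3 = 1/3 ≥ 0, confirming Bessel's inequality. (The deficit equals ||v − Σ <v,e_j> e_j||^2, the squared distance from v to span{e_j}.)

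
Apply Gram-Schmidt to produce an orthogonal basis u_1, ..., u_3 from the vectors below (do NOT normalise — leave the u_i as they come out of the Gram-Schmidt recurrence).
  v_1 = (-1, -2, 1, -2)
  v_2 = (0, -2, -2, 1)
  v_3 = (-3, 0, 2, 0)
Orthogonal basis:
  u_1 = (-1, -2, 1, -2)
  u_2 = (0, -2, -2, 1)
  u_3 = (-5/2, 1/9, 11/18, 13/9)

Apply the Gram-Schmidt recurrence
  u_1 = v_1
  u_i = v_i − Σ_{j<i} ((v_i · u_j) / (u_j · u_j)) · u_j.

Step by step this gives:
  u_1 = (-1, -2, 1, -2)
  u_2 = (0, -2, -2, 1)
  u_3 = (-5/2, 1/9, 11/18, 13/9)

Orthogonality check:
  u_2 · u_1 = 0 (should be 0)
  u_3 · u_1 = 0 (should be 0)
  u_3 · u_2 = 0 (should be 0)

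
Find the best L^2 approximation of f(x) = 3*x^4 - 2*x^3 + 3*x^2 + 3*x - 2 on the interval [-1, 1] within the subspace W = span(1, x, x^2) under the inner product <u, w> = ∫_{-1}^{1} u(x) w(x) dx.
g(x) = 39*x^2/7 + 9*x/5 - 79/35

The best approximation g ∈ W is the orthogonal projection of f onto W. Writing g = a_0 + a_1 x + a_2 x^2, the coefficients solve the normal equations G · a = b where
  G_{ij} = <φ_i, φ_j> and b_i = <f, φ_i>, with φ_0 = 1, φ_1 = x, φ_2 = x^2.
G =
  [2, 0, 2/3]
  [0, 2/3, 0]
  [2/3, 0, 2/5],
b = (-4/5, 6/5, 76/105).
Solving gives a_0 = -79/35, a_1 = 9/5, a_2 = 39/7, so
  g(x) = 39*x^2/7 + 9*x/5 - 79/35.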